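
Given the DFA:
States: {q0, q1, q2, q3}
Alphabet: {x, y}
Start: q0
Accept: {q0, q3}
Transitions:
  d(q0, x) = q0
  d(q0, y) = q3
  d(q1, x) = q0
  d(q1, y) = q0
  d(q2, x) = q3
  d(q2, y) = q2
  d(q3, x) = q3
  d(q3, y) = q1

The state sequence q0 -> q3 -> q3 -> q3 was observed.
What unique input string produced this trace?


Trace back each transition to find the symbol:
  q0 --[y]--> q3
  q3 --[x]--> q3
  q3 --[x]--> q3

"yxx"


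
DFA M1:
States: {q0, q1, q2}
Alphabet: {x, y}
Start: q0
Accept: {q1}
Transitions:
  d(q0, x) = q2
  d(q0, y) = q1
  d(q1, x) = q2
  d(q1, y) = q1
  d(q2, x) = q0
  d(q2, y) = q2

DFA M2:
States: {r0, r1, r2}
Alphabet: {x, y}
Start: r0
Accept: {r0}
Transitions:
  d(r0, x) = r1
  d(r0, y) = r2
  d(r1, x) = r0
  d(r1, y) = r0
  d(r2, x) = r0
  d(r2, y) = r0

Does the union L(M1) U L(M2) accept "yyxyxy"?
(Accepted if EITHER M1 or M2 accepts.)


M1: final=q1 accepted=True
M2: final=r0 accepted=True

Yes, union accepts


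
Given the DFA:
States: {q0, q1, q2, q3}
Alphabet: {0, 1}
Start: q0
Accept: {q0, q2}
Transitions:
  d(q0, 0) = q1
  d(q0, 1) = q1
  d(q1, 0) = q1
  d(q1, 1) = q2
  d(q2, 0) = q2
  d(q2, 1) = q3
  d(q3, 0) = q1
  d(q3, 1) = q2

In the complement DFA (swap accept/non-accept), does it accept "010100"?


Trace: q0 -> q1 -> q2 -> q2 -> q3 -> q1 -> q1
Final: q1
Original accept: {q0, q2}
Complement: q1 is not in original accept

Yes, complement accepts (original rejects)


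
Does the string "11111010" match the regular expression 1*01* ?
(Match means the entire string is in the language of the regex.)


|string| = 8; first = '1'; last = '0'

No, "11111010" does not match 1*01*


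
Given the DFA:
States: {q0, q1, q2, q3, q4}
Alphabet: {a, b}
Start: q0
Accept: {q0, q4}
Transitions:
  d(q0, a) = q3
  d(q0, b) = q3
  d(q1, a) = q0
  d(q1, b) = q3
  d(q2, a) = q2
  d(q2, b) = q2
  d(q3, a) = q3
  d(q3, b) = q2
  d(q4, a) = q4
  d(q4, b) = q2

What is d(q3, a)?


Looking up transition d(q3, a)

q3


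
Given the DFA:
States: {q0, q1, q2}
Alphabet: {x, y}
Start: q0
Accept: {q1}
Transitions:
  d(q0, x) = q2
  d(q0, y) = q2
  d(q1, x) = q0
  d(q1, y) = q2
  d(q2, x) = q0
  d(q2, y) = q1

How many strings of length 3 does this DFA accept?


Enumerating all length-3 strings:
  "xxx" -> q2 [reject]
  "xxy" -> q2 [reject]
  "xyx" -> q0 [reject]
  "xyy" -> q2 [reject]
  "yxx" -> q2 [reject]
  "yxy" -> q2 [reject]
  "yyx" -> q0 [reject]
  "yyy" -> q2 [reject]

0 out of 8


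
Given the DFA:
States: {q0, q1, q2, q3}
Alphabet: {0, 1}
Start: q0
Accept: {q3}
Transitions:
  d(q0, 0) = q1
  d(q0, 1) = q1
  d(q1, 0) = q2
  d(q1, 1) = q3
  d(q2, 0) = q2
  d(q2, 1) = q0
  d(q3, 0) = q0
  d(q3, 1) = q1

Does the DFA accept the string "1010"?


Trace: q0 -> q1 -> q2 -> q0 -> q1
Final state: q1
Accept states: {q3}

No, rejected (final state q1 is not an accept state)


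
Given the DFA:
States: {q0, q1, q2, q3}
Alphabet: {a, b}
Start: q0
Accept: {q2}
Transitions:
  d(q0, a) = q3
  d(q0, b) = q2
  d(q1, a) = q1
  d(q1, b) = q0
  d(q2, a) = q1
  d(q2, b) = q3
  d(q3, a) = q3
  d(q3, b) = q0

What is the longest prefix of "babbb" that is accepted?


Run the DFA, marking each prefix where the state is accepting:
  "" -> q0 [reject]
  "b" -> q2 [accept]
  "ba" -> q1 [reject]
  "bab" -> q0 [reject]
  "babb" -> q2 [accept]
  "babbb" -> q3 [reject]

"babb"


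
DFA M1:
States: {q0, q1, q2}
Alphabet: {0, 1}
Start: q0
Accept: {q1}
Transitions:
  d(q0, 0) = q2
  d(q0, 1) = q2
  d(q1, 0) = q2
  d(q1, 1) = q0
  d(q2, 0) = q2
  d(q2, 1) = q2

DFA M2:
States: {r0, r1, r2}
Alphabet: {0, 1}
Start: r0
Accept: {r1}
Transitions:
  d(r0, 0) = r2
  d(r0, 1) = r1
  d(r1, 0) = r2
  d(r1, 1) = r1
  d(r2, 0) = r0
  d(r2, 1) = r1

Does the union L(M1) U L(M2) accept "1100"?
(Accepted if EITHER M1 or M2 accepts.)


M1: final=q2 accepted=False
M2: final=r0 accepted=False

No, union rejects (neither accepts)


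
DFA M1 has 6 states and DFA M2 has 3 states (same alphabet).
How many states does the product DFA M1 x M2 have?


Product construction pairs every M1 state with every M2 state.
6 * 3 = 18

18


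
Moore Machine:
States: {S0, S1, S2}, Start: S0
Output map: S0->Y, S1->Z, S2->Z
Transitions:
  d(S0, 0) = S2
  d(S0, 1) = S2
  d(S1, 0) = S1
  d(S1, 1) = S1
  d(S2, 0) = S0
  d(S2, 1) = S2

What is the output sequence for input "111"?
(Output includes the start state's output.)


Start: S0 (output Y)
  --1--> S2 (output Z)
  --1--> S2 (output Z)
  --1--> S2 (output Z)

"YZZZ"


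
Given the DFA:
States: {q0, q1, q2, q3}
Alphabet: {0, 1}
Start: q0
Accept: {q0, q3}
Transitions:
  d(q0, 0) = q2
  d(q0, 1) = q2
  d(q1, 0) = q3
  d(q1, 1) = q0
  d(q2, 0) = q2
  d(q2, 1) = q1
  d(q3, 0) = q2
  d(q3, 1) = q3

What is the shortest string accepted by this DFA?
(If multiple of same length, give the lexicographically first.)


BFS by string length (lex-first path to each state shown):
  len 0: q0<-""
Found accept state at length 0.

"" (empty string)


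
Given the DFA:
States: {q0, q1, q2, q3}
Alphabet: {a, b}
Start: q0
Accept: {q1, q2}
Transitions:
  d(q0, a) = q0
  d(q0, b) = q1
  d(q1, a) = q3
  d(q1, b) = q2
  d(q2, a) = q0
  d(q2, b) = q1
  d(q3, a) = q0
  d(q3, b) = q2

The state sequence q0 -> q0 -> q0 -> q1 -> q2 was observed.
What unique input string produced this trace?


Trace back each transition to find the symbol:
  q0 --[a]--> q0
  q0 --[a]--> q0
  q0 --[b]--> q1
  q1 --[b]--> q2

"aabb"


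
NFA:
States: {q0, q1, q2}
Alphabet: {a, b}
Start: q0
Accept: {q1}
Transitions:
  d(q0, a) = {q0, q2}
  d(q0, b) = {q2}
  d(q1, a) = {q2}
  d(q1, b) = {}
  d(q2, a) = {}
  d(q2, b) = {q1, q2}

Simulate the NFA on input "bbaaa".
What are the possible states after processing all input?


Start: {q0}
  --b--> {q2}
  --b--> {q1, q2}
  --a--> {q2}
  --a--> {}
  --a--> {}

{} (empty set, no valid transitions)


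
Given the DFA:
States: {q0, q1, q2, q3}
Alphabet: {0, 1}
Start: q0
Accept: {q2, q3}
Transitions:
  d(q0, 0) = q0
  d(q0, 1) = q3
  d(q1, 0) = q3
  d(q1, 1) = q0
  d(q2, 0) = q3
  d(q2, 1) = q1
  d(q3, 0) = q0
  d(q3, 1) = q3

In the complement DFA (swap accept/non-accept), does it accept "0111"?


Trace: q0 -> q0 -> q3 -> q3 -> q3
Final: q3
Original accept: {q2, q3}
Complement: q3 is in original accept

No, complement rejects (original accepts)


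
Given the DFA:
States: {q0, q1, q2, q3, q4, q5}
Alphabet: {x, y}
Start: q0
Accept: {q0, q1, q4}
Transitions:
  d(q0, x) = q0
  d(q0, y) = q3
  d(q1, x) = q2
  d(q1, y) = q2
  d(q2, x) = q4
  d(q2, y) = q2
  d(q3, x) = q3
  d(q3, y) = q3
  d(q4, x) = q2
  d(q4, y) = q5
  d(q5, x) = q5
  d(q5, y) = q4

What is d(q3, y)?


Looking up transition d(q3, y)

q3


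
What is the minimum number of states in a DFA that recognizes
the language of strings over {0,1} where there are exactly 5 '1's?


States: count = 0, 1, ..., 5 (that's 6 states), plus a dead state for count > 5.
Total: 6 + 1 = 7. Accept = count-5 state.

7


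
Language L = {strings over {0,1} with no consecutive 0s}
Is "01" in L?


'00' does not occur

Yes, "01" is in L


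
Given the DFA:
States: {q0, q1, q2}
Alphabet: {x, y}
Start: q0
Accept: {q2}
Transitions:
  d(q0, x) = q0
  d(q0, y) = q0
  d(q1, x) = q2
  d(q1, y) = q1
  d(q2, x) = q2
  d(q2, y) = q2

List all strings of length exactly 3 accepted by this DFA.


All strings of length 3: 8 total
Accepted: 0

None


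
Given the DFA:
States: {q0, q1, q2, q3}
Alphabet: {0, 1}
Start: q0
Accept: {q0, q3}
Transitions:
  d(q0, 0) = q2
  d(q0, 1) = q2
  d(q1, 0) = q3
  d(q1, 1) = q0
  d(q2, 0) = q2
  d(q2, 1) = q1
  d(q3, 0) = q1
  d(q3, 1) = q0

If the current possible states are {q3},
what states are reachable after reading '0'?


Apply transition on '0' from each current state:
  d(q3, 0) = q1

{q1}


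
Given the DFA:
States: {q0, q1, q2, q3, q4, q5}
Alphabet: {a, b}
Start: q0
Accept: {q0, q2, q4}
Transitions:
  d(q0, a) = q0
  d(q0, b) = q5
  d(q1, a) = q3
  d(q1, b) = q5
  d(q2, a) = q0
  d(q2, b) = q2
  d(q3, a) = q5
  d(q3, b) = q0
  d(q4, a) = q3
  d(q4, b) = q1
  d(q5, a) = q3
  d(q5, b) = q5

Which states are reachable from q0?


BFS from q0:
  layer 0: {q0}
  layer 1: {q5}
  layer 2: {q3}

{q0, q3, q5}


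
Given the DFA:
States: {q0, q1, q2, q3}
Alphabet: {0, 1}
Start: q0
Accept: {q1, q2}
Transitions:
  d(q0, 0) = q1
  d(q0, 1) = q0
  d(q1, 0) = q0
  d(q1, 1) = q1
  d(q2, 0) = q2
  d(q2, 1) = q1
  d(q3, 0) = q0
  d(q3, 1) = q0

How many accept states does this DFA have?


Accept states listed: {q1, q2}
Counting: q1(1) q2(2)

2


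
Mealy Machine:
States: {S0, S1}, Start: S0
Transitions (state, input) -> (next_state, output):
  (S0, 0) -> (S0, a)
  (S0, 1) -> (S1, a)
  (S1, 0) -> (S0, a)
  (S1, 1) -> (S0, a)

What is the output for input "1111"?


Step-by-step:
  (S0, 1) -> (S1, a)
  (S1, 1) -> (S0, a)
  (S0, 1) -> (S1, a)
  (S1, 1) -> (S0, a)

"aaaa"


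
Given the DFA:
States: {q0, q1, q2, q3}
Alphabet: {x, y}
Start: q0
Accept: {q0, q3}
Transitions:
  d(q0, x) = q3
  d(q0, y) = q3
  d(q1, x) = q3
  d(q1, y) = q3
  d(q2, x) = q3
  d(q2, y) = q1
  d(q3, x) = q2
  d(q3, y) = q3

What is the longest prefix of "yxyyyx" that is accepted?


Run the DFA, marking each prefix where the state is accepting:
  "" -> q0 [accept]
  "y" -> q3 [accept]
  "yx" -> q2 [reject]
  "yxy" -> q1 [reject]
  "yxyy" -> q3 [accept]
  "yxyyy" -> q3 [accept]
  "yxyyyx" -> q2 [reject]

"yxyyy"


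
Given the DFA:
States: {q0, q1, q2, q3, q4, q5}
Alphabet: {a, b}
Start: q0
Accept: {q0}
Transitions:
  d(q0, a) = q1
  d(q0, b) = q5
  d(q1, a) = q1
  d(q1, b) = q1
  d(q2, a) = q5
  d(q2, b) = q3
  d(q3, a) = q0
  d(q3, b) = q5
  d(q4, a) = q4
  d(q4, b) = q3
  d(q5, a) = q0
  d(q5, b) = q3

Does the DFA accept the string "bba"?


Trace: q0 -> q5 -> q3 -> q0
Final state: q0
Accept states: {q0}

Yes, accepted (final state q0 is an accept state)


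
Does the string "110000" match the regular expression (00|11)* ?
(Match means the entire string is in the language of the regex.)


|string| = 6; first = '1'; last = '0'

Yes, "110000" matches (00|11)*


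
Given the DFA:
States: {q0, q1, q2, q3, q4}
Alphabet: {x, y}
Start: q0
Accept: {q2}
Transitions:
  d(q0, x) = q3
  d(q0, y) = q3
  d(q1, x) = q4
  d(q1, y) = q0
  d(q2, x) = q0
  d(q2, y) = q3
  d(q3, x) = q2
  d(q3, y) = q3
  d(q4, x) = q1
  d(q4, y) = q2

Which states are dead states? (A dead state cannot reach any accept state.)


Forward reachability from each state:
  q0 -> reaches accept state q2 (live)
  q1 -> reaches accept state q2 (live)
  q2 -> reaches accept state q2 (live)
  q3 -> reaches accept state q2 (live)
  q4 -> reaches accept state q2 (live)

None (all states can reach an accept state)


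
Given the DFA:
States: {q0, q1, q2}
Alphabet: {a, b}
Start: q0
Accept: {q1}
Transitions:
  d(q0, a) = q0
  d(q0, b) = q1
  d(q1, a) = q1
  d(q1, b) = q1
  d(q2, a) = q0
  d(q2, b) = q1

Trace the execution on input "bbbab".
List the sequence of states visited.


Input: bbbab
d(q0, b) = q1
d(q1, b) = q1
d(q1, b) = q1
d(q1, a) = q1
d(q1, b) = q1


q0 -> q1 -> q1 -> q1 -> q1 -> q1


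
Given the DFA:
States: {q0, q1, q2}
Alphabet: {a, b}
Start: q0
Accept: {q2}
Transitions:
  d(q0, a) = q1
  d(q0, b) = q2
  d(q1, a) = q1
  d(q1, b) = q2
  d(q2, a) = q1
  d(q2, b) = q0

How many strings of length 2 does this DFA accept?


Enumerating all length-2 strings:
  "aa" -> q1 [reject]
  "ab" -> q2 [accept]
  "ba" -> q1 [reject]
  "bb" -> q0 [reject]

1 out of 4


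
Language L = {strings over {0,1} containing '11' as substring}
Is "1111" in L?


'11' occurs at index 0

Yes, "1111" is in L


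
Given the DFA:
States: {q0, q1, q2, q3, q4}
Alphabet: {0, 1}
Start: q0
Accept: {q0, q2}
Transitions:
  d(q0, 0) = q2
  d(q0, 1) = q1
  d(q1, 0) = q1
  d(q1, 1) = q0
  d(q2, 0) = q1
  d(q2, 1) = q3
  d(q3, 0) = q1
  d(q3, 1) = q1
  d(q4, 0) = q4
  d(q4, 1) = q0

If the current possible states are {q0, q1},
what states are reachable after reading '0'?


Apply transition on '0' from each current state:
  d(q0, 0) = q2
  d(q1, 0) = q1

{q1, q2}


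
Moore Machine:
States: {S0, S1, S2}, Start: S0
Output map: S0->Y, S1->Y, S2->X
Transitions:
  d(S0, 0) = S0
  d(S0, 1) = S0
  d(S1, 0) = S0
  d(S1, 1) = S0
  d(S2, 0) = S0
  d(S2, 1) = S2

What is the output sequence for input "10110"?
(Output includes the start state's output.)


Start: S0 (output Y)
  --1--> S0 (output Y)
  --0--> S0 (output Y)
  --1--> S0 (output Y)
  --1--> S0 (output Y)
  --0--> S0 (output Y)

"YYYYYY"


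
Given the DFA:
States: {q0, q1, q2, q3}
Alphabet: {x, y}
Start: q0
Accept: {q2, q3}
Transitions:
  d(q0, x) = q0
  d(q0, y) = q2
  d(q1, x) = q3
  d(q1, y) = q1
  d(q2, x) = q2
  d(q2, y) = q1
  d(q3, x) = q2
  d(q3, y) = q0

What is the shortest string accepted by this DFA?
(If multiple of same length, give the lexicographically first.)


BFS by string length (lex-first path to each state shown):
  len 0: q0<-""
  len 1: q0<-"x", q2<-"y"
Found accept state at length 1.

"y"


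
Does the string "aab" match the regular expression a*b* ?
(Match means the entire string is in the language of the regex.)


|string| = 3; first = 'a'; last = 'b'

Yes, "aab" matches a*b*


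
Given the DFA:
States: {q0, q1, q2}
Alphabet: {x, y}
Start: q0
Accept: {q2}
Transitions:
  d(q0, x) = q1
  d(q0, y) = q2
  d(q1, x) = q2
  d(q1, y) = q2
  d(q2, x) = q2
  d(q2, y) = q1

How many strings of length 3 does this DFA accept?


Enumerating all length-3 strings:
  "xxx" -> q2 [accept]
  "xxy" -> q1 [reject]
  "xyx" -> q2 [accept]
  "xyy" -> q1 [reject]
  "yxx" -> q2 [accept]
  "yxy" -> q1 [reject]
  "yyx" -> q2 [accept]
  "yyy" -> q2 [accept]

5 out of 8


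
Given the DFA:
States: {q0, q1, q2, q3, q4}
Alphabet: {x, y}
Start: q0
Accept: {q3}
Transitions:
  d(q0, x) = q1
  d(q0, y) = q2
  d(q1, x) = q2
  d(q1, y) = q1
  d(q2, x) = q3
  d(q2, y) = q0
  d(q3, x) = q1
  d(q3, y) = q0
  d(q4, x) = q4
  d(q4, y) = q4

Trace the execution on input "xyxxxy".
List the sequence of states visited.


Input: xyxxxy
d(q0, x) = q1
d(q1, y) = q1
d(q1, x) = q2
d(q2, x) = q3
d(q3, x) = q1
d(q1, y) = q1


q0 -> q1 -> q1 -> q2 -> q3 -> q1 -> q1


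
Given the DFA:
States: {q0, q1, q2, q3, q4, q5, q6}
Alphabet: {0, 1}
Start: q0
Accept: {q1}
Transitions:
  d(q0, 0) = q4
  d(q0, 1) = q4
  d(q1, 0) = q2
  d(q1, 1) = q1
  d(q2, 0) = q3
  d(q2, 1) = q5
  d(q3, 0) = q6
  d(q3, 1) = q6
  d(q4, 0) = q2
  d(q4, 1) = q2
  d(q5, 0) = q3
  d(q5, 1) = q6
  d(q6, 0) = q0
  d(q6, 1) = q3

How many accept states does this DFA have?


Accept states listed: {q1}
Counting: q1(1)

1


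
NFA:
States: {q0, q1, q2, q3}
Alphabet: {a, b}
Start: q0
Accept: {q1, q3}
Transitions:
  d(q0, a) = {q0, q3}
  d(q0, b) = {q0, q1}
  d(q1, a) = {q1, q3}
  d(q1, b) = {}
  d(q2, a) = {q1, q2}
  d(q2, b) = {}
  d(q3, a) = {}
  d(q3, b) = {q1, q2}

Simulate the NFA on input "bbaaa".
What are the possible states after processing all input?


Start: {q0}
  --b--> {q0, q1}
  --b--> {q0, q1}
  --a--> {q0, q1, q3}
  --a--> {q0, q1, q3}
  --a--> {q0, q1, q3}

{q0, q1, q3}


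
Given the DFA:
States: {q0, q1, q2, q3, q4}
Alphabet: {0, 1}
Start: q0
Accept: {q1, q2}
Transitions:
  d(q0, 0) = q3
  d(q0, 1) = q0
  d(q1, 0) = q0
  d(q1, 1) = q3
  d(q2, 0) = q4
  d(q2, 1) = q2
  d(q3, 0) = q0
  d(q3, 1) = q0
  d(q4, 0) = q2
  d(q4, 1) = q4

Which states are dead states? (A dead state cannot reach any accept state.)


Forward reachability from each state:
  q0 -> reaches {q0, q3}, no accept state (dead)
  q1 -> reaches accept state q1 (live)
  q2 -> reaches accept state q2 (live)
  q3 -> reaches {q0, q3}, no accept state (dead)
  q4 -> reaches accept state q2 (live)

{q0, q3}


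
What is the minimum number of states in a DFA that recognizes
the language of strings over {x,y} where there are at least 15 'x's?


States: count = 0, 1, ..., 14, and a final '>= 15' state.
Total: 15 + 1 = 16. Accept = '>= 15' state.

16


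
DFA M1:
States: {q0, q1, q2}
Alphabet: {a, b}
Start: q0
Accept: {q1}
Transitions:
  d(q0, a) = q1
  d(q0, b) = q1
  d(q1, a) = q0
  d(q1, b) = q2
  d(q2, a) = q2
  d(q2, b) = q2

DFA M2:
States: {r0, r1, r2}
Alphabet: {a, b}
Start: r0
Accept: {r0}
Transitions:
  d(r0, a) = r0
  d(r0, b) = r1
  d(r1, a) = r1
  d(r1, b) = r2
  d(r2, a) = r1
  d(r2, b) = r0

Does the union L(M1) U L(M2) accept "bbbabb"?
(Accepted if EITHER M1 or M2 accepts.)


M1: final=q2 accepted=False
M2: final=r2 accepted=False

No, union rejects (neither accepts)


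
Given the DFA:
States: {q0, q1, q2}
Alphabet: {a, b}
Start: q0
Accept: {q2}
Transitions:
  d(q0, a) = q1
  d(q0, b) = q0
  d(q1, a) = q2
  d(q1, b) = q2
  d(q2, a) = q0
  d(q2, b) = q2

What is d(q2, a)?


Looking up transition d(q2, a)

q0


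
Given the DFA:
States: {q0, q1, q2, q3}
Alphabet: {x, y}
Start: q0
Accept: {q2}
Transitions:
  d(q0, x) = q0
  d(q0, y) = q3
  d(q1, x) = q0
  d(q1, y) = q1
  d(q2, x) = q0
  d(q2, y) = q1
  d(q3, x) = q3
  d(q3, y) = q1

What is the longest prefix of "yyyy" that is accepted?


Run the DFA, marking each prefix where the state is accepting:
  "" -> q0 [reject]
  "y" -> q3 [reject]
  "yy" -> q1 [reject]
  "yyy" -> q1 [reject]
  "yyyy" -> q1 [reject]

No prefix is accepted


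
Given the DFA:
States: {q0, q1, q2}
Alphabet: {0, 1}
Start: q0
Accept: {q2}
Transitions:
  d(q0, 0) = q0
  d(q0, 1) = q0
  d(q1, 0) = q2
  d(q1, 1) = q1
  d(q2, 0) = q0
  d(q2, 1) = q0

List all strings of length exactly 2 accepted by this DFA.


All strings of length 2: 4 total
Accepted: 0

None


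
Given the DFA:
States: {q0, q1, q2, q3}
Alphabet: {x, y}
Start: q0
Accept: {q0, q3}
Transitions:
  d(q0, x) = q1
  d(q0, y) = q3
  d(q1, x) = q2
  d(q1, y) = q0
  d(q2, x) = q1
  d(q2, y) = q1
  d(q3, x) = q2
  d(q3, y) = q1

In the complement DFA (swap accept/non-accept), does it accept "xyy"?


Trace: q0 -> q1 -> q0 -> q3
Final: q3
Original accept: {q0, q3}
Complement: q3 is in original accept

No, complement rejects (original accepts)


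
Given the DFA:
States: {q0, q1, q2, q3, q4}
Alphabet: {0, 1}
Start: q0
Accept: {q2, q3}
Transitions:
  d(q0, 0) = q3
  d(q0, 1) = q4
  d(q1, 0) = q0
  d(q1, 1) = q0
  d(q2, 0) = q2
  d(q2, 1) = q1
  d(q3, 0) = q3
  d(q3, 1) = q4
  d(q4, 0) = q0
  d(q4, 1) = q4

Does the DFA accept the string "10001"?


Trace: q0 -> q4 -> q0 -> q3 -> q3 -> q4
Final state: q4
Accept states: {q2, q3}

No, rejected (final state q4 is not an accept state)


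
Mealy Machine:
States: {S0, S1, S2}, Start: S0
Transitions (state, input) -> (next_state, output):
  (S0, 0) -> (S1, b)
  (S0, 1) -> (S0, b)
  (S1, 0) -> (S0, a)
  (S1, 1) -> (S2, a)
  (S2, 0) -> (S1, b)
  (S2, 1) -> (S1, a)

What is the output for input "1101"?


Step-by-step:
  (S0, 1) -> (S0, b)
  (S0, 1) -> (S0, b)
  (S0, 0) -> (S1, b)
  (S1, 1) -> (S2, a)

"bbba"


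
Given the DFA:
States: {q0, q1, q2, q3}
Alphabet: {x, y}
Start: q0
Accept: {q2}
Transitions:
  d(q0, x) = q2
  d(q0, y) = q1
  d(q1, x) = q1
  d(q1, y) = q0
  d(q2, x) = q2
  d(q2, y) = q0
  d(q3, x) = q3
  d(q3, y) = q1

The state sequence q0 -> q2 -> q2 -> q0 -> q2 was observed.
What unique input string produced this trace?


Trace back each transition to find the symbol:
  q0 --[x]--> q2
  q2 --[x]--> q2
  q2 --[y]--> q0
  q0 --[x]--> q2

"xxyx"


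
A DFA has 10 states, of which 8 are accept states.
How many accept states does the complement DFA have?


Complement swaps accept and non-accept states.
10 - 8 = 2

2


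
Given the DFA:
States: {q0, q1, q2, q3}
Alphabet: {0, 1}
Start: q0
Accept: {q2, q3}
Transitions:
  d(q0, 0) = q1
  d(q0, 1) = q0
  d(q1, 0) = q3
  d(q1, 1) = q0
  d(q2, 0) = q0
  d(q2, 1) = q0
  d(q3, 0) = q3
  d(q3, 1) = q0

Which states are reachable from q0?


BFS from q0:
  layer 0: {q0}
  layer 1: {q1}
  layer 2: {q3}

{q0, q1, q3}


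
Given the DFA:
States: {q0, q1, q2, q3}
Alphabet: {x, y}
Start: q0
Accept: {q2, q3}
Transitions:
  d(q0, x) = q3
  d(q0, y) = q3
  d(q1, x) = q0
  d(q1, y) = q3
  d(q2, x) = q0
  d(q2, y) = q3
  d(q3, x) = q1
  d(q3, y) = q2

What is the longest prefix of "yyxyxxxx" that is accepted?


Run the DFA, marking each prefix where the state is accepting:
  "" -> q0 [reject]
  "y" -> q3 [accept]
  "yy" -> q2 [accept]
  "yyx" -> q0 [reject]
  "yyxy" -> q3 [accept]
  "yyxyx" -> q1 [reject]
  "yyxyxx" -> q0 [reject]
  "yyxyxxx" -> q3 [accept]
  "yyxyxxxx" -> q1 [reject]

"yyxyxxx"


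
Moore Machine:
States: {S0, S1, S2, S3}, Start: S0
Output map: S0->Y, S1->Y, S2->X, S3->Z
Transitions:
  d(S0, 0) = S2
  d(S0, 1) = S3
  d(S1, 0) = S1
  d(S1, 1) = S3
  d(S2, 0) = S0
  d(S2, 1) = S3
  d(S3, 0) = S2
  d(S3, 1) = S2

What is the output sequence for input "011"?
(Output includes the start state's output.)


Start: S0 (output Y)
  --0--> S2 (output X)
  --1--> S3 (output Z)
  --1--> S2 (output X)

"YXZX"


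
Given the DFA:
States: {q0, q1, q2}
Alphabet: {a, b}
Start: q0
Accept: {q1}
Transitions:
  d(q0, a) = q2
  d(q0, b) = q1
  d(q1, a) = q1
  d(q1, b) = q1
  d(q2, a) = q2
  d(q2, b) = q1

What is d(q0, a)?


Looking up transition d(q0, a)

q2


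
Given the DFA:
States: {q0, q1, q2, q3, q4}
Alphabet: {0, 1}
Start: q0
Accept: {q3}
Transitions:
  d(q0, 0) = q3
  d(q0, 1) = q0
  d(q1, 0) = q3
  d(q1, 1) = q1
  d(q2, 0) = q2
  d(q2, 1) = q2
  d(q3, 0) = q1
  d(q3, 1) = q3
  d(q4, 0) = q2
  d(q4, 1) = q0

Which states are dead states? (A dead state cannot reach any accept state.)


Forward reachability from each state:
  q0 -> reaches accept state q3 (live)
  q1 -> reaches accept state q3 (live)
  q2 -> reaches {q2}, no accept state (dead)
  q3 -> reaches accept state q3 (live)
  q4 -> reaches accept state q3 (live)

{q2}


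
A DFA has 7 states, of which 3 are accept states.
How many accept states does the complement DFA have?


Complement swaps accept and non-accept states.
7 - 3 = 4

4


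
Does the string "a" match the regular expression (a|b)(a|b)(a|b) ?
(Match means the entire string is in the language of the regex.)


|string| = 1; first = 'a'; last = 'a'

No, "a" does not match (a|b)(a|b)(a|b)


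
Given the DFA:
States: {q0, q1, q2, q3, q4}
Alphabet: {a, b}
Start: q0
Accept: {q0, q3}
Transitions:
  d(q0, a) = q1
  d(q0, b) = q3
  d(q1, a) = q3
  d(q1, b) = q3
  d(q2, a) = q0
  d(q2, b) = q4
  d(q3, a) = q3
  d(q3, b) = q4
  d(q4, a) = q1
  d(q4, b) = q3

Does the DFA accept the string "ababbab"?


Trace: q0 -> q1 -> q3 -> q3 -> q4 -> q3 -> q3 -> q4
Final state: q4
Accept states: {q0, q3}

No, rejected (final state q4 is not an accept state)


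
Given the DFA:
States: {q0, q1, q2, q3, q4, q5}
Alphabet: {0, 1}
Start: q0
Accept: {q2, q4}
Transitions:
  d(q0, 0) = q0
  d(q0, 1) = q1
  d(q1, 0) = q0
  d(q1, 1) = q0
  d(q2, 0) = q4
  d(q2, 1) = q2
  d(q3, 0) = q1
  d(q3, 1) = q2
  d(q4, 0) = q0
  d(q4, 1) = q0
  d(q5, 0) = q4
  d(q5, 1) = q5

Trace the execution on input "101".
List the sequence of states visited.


Input: 101
d(q0, 1) = q1
d(q1, 0) = q0
d(q0, 1) = q1


q0 -> q1 -> q0 -> q1


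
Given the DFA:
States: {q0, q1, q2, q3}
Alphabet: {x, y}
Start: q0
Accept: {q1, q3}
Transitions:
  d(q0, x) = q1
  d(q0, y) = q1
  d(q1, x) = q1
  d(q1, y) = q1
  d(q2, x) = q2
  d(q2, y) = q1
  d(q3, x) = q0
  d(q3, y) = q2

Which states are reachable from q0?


BFS from q0:
  layer 0: {q0}
  layer 1: {q1}

{q0, q1}


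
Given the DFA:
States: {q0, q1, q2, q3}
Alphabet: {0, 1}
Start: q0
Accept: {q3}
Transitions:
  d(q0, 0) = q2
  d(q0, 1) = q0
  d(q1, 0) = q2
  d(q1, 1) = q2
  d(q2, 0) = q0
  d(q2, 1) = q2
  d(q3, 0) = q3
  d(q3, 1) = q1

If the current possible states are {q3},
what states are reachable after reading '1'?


Apply transition on '1' from each current state:
  d(q3, 1) = q1

{q1}


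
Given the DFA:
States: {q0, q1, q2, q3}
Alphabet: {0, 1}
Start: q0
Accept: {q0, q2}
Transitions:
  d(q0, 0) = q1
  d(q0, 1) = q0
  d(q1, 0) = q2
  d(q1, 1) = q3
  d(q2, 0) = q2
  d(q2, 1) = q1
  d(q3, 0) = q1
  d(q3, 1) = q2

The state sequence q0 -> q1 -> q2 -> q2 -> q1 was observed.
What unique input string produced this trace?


Trace back each transition to find the symbol:
  q0 --[0]--> q1
  q1 --[0]--> q2
  q2 --[0]--> q2
  q2 --[1]--> q1

"0001"


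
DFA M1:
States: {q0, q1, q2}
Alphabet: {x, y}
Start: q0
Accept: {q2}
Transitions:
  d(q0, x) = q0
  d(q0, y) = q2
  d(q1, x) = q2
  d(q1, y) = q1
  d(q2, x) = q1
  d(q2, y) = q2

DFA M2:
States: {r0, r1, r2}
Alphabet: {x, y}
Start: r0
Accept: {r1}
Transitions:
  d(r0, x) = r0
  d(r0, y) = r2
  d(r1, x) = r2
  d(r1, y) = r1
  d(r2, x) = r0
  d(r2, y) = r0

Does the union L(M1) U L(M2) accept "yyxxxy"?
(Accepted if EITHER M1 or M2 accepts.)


M1: final=q1 accepted=False
M2: final=r2 accepted=False

No, union rejects (neither accepts)


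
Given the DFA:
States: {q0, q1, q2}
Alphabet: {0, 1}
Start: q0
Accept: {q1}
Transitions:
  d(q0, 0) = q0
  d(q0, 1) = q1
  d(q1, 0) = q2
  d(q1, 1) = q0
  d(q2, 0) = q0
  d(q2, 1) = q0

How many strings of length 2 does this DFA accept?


Enumerating all length-2 strings:
  "00" -> q0 [reject]
  "01" -> q1 [accept]
  "10" -> q2 [reject]
  "11" -> q0 [reject]

1 out of 4


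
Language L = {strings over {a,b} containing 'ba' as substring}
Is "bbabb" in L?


'ba' occurs at index 1

Yes, "bbabb" is in L


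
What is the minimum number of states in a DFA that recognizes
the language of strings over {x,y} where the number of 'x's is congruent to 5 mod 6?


States track (count of 'x') mod 6.
Need 6 states: one per remainder 0..5; accept = remainder 5.

6


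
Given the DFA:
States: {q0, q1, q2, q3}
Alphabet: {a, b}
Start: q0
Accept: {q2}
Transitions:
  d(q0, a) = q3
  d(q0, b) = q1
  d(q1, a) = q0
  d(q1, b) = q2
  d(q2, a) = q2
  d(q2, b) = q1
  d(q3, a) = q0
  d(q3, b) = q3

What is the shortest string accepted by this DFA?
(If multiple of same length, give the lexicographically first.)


BFS by string length (lex-first path to each state shown):
  len 0: q0<-""
  len 1: q1<-"b", q3<-"a"
  len 2: q0<-"aa", q2<-"bb", q3<-"ab"
Found accept state at length 2.

"bb"


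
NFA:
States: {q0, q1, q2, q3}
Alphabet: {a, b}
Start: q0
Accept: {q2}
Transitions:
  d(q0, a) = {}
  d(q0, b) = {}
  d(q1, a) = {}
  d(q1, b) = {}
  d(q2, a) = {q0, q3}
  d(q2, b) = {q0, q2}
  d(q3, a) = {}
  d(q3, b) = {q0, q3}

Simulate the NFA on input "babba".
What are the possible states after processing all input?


Start: {q0}
  --b--> {}
  --a--> {}
  --b--> {}
  --b--> {}
  --a--> {}

{} (empty set, no valid transitions)


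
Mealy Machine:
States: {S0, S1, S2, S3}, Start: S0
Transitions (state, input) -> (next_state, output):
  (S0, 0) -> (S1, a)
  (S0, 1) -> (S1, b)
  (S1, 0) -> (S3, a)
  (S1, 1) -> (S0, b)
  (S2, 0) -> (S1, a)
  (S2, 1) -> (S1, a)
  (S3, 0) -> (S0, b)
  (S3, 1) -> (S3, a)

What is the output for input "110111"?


Step-by-step:
  (S0, 1) -> (S1, b)
  (S1, 1) -> (S0, b)
  (S0, 0) -> (S1, a)
  (S1, 1) -> (S0, b)
  (S0, 1) -> (S1, b)
  (S1, 1) -> (S0, b)

"bbabbb"


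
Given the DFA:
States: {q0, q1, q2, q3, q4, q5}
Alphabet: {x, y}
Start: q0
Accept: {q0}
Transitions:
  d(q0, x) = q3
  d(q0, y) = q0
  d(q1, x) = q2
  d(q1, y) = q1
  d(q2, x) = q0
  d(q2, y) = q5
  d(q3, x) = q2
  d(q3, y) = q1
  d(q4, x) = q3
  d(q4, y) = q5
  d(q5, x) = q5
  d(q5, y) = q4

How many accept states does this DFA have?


Accept states listed: {q0}
Counting: q0(1)

1


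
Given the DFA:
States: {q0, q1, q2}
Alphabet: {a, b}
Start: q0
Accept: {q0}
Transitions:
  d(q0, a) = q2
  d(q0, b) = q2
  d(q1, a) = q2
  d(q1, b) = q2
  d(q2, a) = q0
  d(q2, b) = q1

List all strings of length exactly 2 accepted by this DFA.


All strings of length 2: 4 total
Accepted: 2

"aa", "ba"


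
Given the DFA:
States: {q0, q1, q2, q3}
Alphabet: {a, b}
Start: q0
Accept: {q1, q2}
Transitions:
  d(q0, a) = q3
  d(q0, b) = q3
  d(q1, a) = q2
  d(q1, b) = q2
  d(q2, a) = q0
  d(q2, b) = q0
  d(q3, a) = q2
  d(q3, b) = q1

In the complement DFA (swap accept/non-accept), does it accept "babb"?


Trace: q0 -> q3 -> q2 -> q0 -> q3
Final: q3
Original accept: {q1, q2}
Complement: q3 is not in original accept

Yes, complement accepts (original rejects)


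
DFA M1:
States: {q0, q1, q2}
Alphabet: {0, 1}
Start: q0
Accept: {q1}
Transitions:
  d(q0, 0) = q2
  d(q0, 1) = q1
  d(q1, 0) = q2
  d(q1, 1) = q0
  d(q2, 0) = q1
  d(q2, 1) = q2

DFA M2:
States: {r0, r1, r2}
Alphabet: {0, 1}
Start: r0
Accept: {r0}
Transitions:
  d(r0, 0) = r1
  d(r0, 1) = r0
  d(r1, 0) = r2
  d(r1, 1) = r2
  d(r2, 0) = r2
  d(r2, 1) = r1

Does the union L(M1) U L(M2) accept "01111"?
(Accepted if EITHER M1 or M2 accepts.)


M1: final=q2 accepted=False
M2: final=r1 accepted=False

No, union rejects (neither accepts)


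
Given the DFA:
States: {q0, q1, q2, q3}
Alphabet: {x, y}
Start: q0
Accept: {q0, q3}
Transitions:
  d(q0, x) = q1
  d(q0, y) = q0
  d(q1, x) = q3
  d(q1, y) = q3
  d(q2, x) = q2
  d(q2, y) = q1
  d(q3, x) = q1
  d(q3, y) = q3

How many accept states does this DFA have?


Accept states listed: {q0, q3}
Counting: q0(1) q3(2)

2


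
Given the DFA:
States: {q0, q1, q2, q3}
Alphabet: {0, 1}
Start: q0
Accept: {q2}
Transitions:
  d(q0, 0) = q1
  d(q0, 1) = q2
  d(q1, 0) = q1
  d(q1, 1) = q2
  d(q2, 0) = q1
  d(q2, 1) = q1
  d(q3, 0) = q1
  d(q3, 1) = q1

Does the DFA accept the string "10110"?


Trace: q0 -> q2 -> q1 -> q2 -> q1 -> q1
Final state: q1
Accept states: {q2}

No, rejected (final state q1 is not an accept state)


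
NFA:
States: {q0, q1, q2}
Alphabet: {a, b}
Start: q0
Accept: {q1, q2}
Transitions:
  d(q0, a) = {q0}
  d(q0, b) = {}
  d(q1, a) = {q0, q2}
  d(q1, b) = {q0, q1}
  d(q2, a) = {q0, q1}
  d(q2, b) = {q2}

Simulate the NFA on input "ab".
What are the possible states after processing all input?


Start: {q0}
  --a--> {q0}
  --b--> {}

{} (empty set, no valid transitions)


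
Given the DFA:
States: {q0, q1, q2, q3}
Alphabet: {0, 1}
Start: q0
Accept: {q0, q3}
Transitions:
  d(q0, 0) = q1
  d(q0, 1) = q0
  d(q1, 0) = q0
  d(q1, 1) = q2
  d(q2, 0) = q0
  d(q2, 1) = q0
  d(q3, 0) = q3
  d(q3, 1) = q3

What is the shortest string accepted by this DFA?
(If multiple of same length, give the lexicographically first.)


BFS by string length (lex-first path to each state shown):
  len 0: q0<-""
Found accept state at length 0.

"" (empty string)


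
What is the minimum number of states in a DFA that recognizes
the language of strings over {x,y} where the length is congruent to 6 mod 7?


States track (length) mod 7.
Need 7 states: one per remainder 0..6; accept = remainder 6.

7


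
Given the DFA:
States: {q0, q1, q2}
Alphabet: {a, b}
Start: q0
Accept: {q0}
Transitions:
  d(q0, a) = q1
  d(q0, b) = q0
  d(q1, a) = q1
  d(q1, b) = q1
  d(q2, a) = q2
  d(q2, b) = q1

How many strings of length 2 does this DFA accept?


Enumerating all length-2 strings:
  "aa" -> q1 [reject]
  "ab" -> q1 [reject]
  "ba" -> q1 [reject]
  "bb" -> q0 [accept]

1 out of 4


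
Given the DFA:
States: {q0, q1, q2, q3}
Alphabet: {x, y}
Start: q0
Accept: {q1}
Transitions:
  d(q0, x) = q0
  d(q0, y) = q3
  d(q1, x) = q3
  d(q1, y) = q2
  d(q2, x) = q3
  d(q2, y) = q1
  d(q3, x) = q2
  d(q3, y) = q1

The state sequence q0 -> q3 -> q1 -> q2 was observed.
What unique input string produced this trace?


Trace back each transition to find the symbol:
  q0 --[y]--> q3
  q3 --[y]--> q1
  q1 --[y]--> q2

"yyy"


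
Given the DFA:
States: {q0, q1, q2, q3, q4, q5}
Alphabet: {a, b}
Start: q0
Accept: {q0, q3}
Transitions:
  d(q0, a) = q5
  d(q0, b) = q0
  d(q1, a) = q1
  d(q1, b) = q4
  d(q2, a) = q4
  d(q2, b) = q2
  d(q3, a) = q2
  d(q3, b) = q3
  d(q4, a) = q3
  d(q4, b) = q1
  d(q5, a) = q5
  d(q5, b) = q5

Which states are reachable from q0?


BFS from q0:
  layer 0: {q0}
  layer 1: {q5}

{q0, q5}


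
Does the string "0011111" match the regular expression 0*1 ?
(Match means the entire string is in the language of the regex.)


|string| = 7; first = '0'; last = '1'

No, "0011111" does not match 0*1


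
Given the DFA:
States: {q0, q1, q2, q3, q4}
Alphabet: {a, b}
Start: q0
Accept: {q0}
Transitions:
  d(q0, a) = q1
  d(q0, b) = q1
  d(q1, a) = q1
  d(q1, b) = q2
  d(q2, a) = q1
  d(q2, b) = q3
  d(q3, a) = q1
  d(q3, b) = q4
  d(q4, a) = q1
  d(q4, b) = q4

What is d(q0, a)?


Looking up transition d(q0, a)

q1


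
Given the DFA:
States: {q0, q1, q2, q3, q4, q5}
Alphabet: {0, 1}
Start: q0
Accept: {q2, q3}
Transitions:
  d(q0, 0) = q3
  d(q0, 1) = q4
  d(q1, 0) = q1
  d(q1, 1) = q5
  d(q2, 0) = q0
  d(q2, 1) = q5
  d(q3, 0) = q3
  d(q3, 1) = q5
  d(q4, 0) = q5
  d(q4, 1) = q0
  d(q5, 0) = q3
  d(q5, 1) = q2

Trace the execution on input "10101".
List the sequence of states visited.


Input: 10101
d(q0, 1) = q4
d(q4, 0) = q5
d(q5, 1) = q2
d(q2, 0) = q0
d(q0, 1) = q4


q0 -> q4 -> q5 -> q2 -> q0 -> q4


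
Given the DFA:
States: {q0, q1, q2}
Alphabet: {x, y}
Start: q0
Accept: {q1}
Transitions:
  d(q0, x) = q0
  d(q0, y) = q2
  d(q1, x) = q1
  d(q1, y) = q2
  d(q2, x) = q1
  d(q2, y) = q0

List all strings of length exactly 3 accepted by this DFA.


All strings of length 3: 8 total
Accepted: 2

"xyx", "yxx"


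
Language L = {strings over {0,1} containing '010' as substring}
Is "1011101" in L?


'010' does not occur

No, "1011101" is not in L


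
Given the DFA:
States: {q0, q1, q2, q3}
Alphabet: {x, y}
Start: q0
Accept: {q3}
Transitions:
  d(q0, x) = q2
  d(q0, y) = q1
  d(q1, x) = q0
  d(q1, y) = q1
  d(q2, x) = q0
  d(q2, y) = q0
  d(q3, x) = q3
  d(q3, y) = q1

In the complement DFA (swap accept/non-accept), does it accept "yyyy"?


Trace: q0 -> q1 -> q1 -> q1 -> q1
Final: q1
Original accept: {q3}
Complement: q1 is not in original accept

Yes, complement accepts (original rejects)


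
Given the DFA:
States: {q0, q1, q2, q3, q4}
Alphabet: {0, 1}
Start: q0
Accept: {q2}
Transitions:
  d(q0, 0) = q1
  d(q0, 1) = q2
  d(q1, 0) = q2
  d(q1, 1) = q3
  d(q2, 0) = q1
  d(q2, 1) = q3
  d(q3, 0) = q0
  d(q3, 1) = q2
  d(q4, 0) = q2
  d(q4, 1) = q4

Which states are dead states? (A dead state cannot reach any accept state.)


Forward reachability from each state:
  q0 -> reaches accept state q2 (live)
  q1 -> reaches accept state q2 (live)
  q2 -> reaches accept state q2 (live)
  q3 -> reaches accept state q2 (live)
  q4 -> reaches accept state q2 (live)

None (all states can reach an accept state)


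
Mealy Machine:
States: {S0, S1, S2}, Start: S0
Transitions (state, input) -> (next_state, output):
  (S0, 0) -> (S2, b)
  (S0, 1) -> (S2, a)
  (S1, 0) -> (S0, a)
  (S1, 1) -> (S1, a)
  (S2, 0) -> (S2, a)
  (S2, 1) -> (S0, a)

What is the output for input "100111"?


Step-by-step:
  (S0, 1) -> (S2, a)
  (S2, 0) -> (S2, a)
  (S2, 0) -> (S2, a)
  (S2, 1) -> (S0, a)
  (S0, 1) -> (S2, a)
  (S2, 1) -> (S0, a)

"aaaaaa"


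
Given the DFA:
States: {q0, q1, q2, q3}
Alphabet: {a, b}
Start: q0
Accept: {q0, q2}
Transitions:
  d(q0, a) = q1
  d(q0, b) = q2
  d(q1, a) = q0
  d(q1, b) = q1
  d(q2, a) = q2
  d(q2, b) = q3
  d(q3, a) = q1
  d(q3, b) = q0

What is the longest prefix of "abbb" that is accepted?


Run the DFA, marking each prefix where the state is accepting:
  "" -> q0 [accept]
  "a" -> q1 [reject]
  "ab" -> q1 [reject]
  "abb" -> q1 [reject]
  "abbb" -> q1 [reject]

""


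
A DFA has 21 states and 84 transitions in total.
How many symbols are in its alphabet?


Each state has exactly one transition per symbol.
|alphabet| = transitions / states = 84 / 21 = 4

4


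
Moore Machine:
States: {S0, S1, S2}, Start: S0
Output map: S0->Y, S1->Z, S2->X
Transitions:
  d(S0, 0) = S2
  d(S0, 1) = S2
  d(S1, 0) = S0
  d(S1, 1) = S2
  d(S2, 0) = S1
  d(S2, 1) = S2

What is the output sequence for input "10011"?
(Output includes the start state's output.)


Start: S0 (output Y)
  --1--> S2 (output X)
  --0--> S1 (output Z)
  --0--> S0 (output Y)
  --1--> S2 (output X)
  --1--> S2 (output X)

"YXZYXX"


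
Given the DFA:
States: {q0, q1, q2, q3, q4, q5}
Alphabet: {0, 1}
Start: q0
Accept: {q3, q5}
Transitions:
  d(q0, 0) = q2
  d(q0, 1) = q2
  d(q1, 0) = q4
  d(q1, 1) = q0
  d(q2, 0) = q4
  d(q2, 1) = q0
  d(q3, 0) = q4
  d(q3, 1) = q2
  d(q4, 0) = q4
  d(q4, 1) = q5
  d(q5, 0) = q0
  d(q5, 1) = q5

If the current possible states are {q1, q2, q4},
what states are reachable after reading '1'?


Apply transition on '1' from each current state:
  d(q1, 1) = q0
  d(q2, 1) = q0
  d(q4, 1) = q5

{q0, q5}


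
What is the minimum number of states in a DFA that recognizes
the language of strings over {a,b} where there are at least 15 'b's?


States: count = 0, 1, ..., 14, and a final '>= 15' state.
Total: 15 + 1 = 16. Accept = '>= 15' state.

16


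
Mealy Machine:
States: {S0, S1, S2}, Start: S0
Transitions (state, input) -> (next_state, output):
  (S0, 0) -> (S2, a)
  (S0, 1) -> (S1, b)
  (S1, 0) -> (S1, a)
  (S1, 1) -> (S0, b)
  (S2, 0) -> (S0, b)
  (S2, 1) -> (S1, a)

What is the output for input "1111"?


Step-by-step:
  (S0, 1) -> (S1, b)
  (S1, 1) -> (S0, b)
  (S0, 1) -> (S1, b)
  (S1, 1) -> (S0, b)

"bbbb"


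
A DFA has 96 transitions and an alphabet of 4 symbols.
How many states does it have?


Each state has exactly one transition per symbol.
states = transitions / |alphabet| = 96 / 4 = 24

24


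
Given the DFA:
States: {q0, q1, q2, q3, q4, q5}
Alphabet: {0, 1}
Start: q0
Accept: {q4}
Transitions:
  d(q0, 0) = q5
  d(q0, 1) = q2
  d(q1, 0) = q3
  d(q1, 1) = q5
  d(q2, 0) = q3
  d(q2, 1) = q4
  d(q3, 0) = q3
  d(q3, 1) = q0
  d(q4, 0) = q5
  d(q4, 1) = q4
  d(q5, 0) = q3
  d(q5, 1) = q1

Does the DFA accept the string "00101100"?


Trace: q0 -> q5 -> q3 -> q0 -> q5 -> q1 -> q5 -> q3 -> q3
Final state: q3
Accept states: {q4}

No, rejected (final state q3 is not an accept state)


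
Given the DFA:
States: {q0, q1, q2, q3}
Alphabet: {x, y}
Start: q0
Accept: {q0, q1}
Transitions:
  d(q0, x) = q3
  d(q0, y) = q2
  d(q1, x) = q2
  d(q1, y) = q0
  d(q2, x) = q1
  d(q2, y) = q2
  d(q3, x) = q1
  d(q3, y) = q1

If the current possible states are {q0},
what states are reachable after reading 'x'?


Apply transition on 'x' from each current state:
  d(q0, x) = q3

{q3}


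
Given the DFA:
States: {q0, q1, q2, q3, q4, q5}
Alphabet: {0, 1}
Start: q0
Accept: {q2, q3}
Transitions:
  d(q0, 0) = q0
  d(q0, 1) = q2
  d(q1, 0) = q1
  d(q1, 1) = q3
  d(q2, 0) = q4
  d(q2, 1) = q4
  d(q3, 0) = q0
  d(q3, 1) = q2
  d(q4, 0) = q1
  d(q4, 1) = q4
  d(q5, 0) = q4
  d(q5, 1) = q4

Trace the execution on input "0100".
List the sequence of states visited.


Input: 0100
d(q0, 0) = q0
d(q0, 1) = q2
d(q2, 0) = q4
d(q4, 0) = q1


q0 -> q0 -> q2 -> q4 -> q1


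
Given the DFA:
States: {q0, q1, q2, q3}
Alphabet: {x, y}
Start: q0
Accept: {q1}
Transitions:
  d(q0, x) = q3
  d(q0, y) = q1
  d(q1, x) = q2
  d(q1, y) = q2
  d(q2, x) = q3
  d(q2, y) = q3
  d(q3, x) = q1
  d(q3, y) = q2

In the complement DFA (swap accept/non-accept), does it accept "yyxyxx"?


Trace: q0 -> q1 -> q2 -> q3 -> q2 -> q3 -> q1
Final: q1
Original accept: {q1}
Complement: q1 is in original accept

No, complement rejects (original accepts)


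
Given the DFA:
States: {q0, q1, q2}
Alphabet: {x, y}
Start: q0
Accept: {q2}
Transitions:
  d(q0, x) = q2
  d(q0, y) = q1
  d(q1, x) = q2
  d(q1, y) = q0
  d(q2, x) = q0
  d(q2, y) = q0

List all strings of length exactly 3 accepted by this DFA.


All strings of length 3: 8 total
Accepted: 3

"xxx", "xyx", "yyx"


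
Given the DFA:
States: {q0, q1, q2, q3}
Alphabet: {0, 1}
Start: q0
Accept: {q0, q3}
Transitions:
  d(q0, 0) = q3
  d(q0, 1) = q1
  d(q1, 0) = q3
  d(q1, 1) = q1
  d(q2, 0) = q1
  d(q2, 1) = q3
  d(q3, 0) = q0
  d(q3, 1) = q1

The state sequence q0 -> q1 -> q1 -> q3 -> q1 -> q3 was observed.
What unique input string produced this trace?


Trace back each transition to find the symbol:
  q0 --[1]--> q1
  q1 --[1]--> q1
  q1 --[0]--> q3
  q3 --[1]--> q1
  q1 --[0]--> q3

"11010"


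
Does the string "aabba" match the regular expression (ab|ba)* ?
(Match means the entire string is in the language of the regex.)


|string| = 5; first = 'a'; last = 'a'

No, "aabba" does not match (ab|ba)*


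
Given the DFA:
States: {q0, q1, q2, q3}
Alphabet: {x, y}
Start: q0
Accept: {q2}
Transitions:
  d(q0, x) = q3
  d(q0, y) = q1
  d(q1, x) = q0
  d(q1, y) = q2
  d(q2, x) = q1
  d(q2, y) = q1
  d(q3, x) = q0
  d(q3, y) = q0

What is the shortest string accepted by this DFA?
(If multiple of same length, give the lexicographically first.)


BFS by string length (lex-first path to each state shown):
  len 0: q0<-""
  len 1: q1<-"y", q3<-"x"
  len 2: q0<-"xx", q2<-"yy"
Found accept state at length 2.

"yy"
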